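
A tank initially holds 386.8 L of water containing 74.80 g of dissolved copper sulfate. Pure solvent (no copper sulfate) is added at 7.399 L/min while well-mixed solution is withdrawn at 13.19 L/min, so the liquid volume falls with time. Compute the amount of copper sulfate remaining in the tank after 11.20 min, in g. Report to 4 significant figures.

49.24 g

Let m(t) be the amount of copper sulfate. Volume: V(t) = V₀ + (Q_in − Q_out) t = 386.8 − 5.79100 t; V(11.20) = 321.941 L.
Solute balance: dm/dt = 0 − Q_out C = −Q_out m/V(t).
dm/m = −Q_out dt/(V₀ − 5.79100 t); integrating gives ln(m/m₀) = −(Q_out/(Q_in−Q_out)) ln(V/V₀).
m = m₀ (V₀/V)^(Q_out/(Q_in−Q_out)) = 74.80 × (386.8/321.941)^(-2.27767) = 49.2433 g.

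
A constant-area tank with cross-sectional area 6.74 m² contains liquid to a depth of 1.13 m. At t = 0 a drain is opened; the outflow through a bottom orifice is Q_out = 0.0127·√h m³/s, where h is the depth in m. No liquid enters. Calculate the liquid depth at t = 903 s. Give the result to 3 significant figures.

0.0451 m

A dh/dt = −Q_out = −0.0127 √h.
Separate and integrate: 2(√h − √h₀) = −(0.0127/A) t.
√h = √1.13 − 0.0127·903/(2·6.74) = 1.0630 − 0.85075 = 0.21227.
h = 0.21227² = 0.045057 m.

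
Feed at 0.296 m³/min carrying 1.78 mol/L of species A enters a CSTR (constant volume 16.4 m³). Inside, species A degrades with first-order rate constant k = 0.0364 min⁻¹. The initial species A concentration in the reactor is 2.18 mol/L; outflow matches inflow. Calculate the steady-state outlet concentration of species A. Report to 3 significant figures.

V dC/dt = Q(C_in − C) − k V C.
At steady state: 0 = Q C_in − (Q + kV) C_ss, so C_ss = Q C_in/(Q + kV).
C_ss = 0.296·1.78/(0.296 + 0.0364·16.4) = 0.52688/0.89296 = 0.59004 mol/L.

0.590 mol/L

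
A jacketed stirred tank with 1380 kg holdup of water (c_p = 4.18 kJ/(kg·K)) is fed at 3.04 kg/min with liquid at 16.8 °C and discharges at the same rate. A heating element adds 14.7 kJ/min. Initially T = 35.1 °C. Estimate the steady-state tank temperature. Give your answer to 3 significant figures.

18.0 °C

M c_p dT/dt = ṁ c_p (T_in − T) + Q̇.
At steady state dT/dt = 0 ⇒ T_ss = T_in + Q̇/(ṁ c_p) = 16.8 + 14.7/(3.04·4.18) = 17.957 °C.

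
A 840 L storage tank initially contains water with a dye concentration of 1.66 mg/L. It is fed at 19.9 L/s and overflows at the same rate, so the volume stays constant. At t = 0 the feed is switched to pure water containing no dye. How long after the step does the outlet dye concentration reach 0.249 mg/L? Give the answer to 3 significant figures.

Species balance: V dC/dt = Q(C_in − C) ⇒ τ = V/Q = 42.211 s.
C(t) = C_in + (C₀ − C_in) e^(−t/τ). Set C = 0.249 and solve for t:
e^(−t/τ) = (C − C_in)/(C₀ − C_in) = (0.249 − 0)/(1.66 − 0) = 0.15000
t = −τ ln(…) = 42.211 × 1.8971 = 80.079 s.

80.1 s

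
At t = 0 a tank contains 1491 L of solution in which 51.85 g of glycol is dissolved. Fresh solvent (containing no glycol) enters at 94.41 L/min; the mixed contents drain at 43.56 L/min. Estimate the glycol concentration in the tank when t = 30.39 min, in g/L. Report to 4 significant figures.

0.009286 g/L

Let m(t) be the amount of glycol. Volume: V(t) = V₀ + (Q_in − Q_out) t = 1491 + 50.8500 t; V(30.39) = 3036.33 L.
No glycol enters, so dm/dt = −Q_out · (m/V).
dm/m = −Q_out dt/(V₀ + 50.8500 t); integrating gives ln(m/m₀) = −(Q_out/(Q_in−Q_out)) ln(V/V₀).
m = m₀ (V₀/V)^(Q_out/(Q_in−Q_out)) = 51.85 × (1491/3036.33)^(0.856637) = 28.1941 g.
C = m/V = 28.1941/3036.33 = 0.00928557 g/L.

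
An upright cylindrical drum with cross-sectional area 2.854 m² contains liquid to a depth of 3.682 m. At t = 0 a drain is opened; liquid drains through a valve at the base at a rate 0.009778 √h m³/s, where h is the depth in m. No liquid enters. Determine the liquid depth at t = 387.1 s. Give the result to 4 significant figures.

1.577 m

Mass balance (ρ constant): A dh/dt = −0.009778 √h.
∫ h^(−1/2) dh = −(0.009778/A) ∫ dt, giving 2√h = 2√h₀ − (0.009778/A) t.
√h = √3.682 − 0.009778·387.1/(2·2.854) = 1.91885 − 0.663116 = 1.25574.
h = 1.25574² = 1.57688 m.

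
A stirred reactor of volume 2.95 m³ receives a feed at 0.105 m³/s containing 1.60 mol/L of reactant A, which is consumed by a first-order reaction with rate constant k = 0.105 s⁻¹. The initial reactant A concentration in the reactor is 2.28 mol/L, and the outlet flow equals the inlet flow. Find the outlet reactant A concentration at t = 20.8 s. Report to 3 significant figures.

0.506 mol/L

V dC/dt = Q(C_in − C) − k V C.
This is linear with rate a = Q/V + k = 0.14059 s⁻¹.
C_ss = Q C_in/(Q + kV) = 0.40506 mol/L; C(t) = C_ss + (C₀ − C_ss) e^(−a t).
C(20.8) = 0.40506 + (1.8749)·e^(−0.14059·20.8) = 0.40506 + (1.8749)·0.053700 = 0.50575 mol/L.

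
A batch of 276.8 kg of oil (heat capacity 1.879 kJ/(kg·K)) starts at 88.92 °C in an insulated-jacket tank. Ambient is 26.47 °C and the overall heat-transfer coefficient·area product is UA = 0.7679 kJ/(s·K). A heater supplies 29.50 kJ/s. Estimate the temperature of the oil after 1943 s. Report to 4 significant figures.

66.25 °C

Lumped-capacitance energy balance: M c_p dT/dt = UA(T_amb − T) + Q̇.
dT/dt = (T_ss − T)/τ with T_ss = T_amb + Q̇/UA = 26.47 + 29.50/0.7679 = 64.8865 °C, τ = M c_p/UA = 276.8·1.879/0.7679 = 677.311 s.
Integrating: T(t) = T_ss + (T₀ − T_ss) e^(−t/τ).
T(1943) = 64.8865 + (24.0335)·0.0567729 = 66.2509 °C.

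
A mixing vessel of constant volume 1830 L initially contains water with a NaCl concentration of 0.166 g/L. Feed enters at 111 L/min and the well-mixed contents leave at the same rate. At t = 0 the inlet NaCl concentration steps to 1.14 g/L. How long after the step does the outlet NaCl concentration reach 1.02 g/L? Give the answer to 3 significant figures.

Mass balance on the solute (V constant): V dC/dt = Q(C_in − C), so τ = V/Q = 16.486 min.
C(t) = C_in + (C₀ − C_in) e^(−t/τ). Set C = 1.02 and solve for t:
e^(−t/τ) = (C − C_in)/(C₀ − C_in) = (1.02 − 1.14)/(0.166 − 1.14) = 0.12320
t = −τ ln(…) = 16.486 × 2.0939 = 34.521 min.

34.5 min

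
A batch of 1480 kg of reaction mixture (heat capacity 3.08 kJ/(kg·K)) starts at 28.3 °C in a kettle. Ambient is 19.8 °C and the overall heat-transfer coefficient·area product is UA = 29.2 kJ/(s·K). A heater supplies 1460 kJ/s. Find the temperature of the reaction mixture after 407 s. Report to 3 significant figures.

66.7 °C

Lumped-capacitance energy balance: M c_p dT/dt = UA(T_amb − T) + Q̇.
dT/dt = (T_ss − T)/τ with T_ss = T_amb + Q̇/UA = 19.8 + 1460/29.2 = 69.800 °C, τ = M c_p/UA = 1480·3.08/29.2 = 156.11 s.
Integrating: T(t) = T_ss + (T₀ − T_ss) e^(−t/τ).
T(407) = 69.800 + (-41.500)·0.073745 = 66.740 °C.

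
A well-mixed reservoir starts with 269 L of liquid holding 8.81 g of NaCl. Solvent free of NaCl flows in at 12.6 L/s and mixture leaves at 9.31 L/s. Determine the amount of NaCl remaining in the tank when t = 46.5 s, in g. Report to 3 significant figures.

Let m(t) be the amount of NaCl. Volume: V(t) = V₀ + (Q_in − Q_out) t = 269 + 3.2900 t; V(46.5) = 421.98 L.
Species balance (pure solvent in): dm/dt = −Q_out · m/V(t).
Separate: dm/m = −Q_out dt/V(t) ⇒ ln(m/m₀) = −(Q_out/(Q_in−Q_out)) ln(V/V₀).
m = m₀ (V₀/V)^(Q_out/(Q_in−Q_out)) = 8.81 × (269/421.98)^(2.8298) = 2.4639 g.

2.46 g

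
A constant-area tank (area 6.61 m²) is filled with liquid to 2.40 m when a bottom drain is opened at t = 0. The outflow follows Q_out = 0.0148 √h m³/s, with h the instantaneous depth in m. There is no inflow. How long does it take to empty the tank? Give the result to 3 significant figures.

A dh/dt = −Q_out = −0.0148 √h.
This is separable: 2 d(√h)/dt = −0.0148/A, so √h = √h₀ − (0.0148/(2A)) t.
Set h = 0: 2√h₀ = (0.0148/A) t_empty ⇒ t_empty = 2A√h₀/0.0148.
t_empty = 2·6.61·√2.40/0.0148 = 13.220·1.5492/0.0148 = 1383.8 s.

1380 s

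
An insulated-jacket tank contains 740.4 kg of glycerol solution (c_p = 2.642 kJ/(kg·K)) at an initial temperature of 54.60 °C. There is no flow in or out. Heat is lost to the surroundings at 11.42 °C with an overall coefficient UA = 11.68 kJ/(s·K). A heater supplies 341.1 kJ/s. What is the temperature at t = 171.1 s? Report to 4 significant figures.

M c_p dT/dt = −UA(T − T_amb) + Q̇.
dT/dt = (T_ss − T)/τ with T_ss = T_amb + Q̇/UA = 11.42 + 341.1/11.68 = 40.6238 °C, τ = M c_p/UA = 740.4·2.642/11.68 = 167.477 s.
This is linear first-order; T(t) = T_ss + (T₀ − T_ss) e^(−t/τ).
T(171.1) = 40.6238 + (13.9762)·0.360008 = 45.6553 °C.

45.66 °C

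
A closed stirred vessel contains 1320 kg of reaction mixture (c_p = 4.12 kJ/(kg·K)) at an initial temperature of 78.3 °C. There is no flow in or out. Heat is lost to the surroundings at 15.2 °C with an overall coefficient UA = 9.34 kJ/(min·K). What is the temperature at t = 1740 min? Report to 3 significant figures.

Energy balance: M c_p dT/dt = −UA(T − T_amb).
dT/dt = (T_ss − T)/τ with T_ss = T_amb = 15.200 °C, τ = M c_p/UA = 1320·4.12/9.34 = 582.27 min.
This is linear first-order; T(t) = T_ss + (T₀ − T_ss) e^(−t/τ).
T(1740) = 15.200 + (63.100)·0.050373 = 18.379 °C.

18.4 °C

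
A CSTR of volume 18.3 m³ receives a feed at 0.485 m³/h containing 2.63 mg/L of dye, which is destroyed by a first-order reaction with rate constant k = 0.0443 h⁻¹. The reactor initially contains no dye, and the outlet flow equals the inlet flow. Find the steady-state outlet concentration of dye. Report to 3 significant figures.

0.984 mg/L

Species balance: V dC/dt = Q C_in − Q C − k V C.
At steady state: 0 = Q C_in − (Q + kV) C_ss, so C_ss = Q C_in/(Q + kV).
C_ss = 0.485·2.63/(0.485 + 0.0443·18.3) = 1.2755/1.2957 = 0.98446 mg/L.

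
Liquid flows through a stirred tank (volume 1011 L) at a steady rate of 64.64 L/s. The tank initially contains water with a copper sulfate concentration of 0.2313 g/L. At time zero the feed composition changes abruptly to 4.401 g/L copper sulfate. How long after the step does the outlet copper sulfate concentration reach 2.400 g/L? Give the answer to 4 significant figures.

11.48 s

Transient balance on the dissolved component: V dC/dt = Q(C_in − C), so τ = V/Q = 15.6405 s.
C(t) = C_in + (C₀ − C_in) e^(−t/τ). Set C = 2.400 and solve for t:
e^(−t/τ) = (C − C_in)/(C₀ − C_in) = (2.400 − 4.401)/(0.2313 − 4.401) = 0.479891
t = −τ ln(…) = 15.6405 × 0.734197 = 11.4832 s.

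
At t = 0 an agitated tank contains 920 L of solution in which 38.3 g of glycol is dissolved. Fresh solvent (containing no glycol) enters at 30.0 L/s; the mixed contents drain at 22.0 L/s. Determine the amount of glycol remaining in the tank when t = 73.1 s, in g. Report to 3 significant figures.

9.90 g

Total volume: dV/dt = Q_in − Q_out = 8.0000 L/s, so V(t) = 920 + 8.0000 t and V(73.1) = 1504.8 L.
Species balance (pure solvent in): dm/dt = −Q_out · m/V(t).
Separate: dm/m = −Q_out dt/V(t) ⇒ ln(m/m₀) = −(Q_out/(Q_in−Q_out)) ln(V/V₀).
m = m₀ (V₀/V)^(Q_out/(Q_in−Q_out)) = 38.3 × (920/1504.8)^(2.7500) = 9.8980 g.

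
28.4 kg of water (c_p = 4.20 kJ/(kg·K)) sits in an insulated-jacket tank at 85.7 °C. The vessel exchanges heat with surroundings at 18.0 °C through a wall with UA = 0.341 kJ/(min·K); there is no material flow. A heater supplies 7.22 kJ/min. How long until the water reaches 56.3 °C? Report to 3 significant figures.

Unsteady energy balance on the tank contents: M c_p dT/dt = −UA(T − T_amb) + Q̇.
τ = M c_p/UA = 349.79 min; T_ss = T_amb + Q̇/UA = 18.0 + 7.22/0.341 = 39.173 °C.
T(t) = T_ss + (T₀ − T_ss)e^(−t/τ); set T = 56.3:
t = −τ ln[(T − T_ss)/(T₀ − T_ss)] = −349.79 · ln(0.36811) = 349.58 min.

350 min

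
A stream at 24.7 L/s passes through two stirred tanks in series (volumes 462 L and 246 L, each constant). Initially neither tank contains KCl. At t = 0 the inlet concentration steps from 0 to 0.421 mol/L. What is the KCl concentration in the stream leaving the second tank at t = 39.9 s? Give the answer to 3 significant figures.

0.323 mol/L

Time constants: τᵢ = Vᵢ/Q for each well-mixed tank.
τ₁ = 462/24.7 = 18.704 s; τ₂ = 246/24.7 = 9.9595 s.
Solving the cascade with C₁(0)=C₂(0)=0 gives C₂(t) = C_in[1 − (τ₁ e^(−t/τ₁) − τ₂ e^(−t/τ₂))/(τ₁ − τ₂)].
At t = 39.9: e^(−t/τ₁) = 0.11846, e^(−t/τ₂) = 0.018202.
C₂ = 0.421·[1 − (18.704·0.11846 − 9.9595·0.018202)/(8.7449)] = 0.421·0.76736 = 0.32306 mol/L.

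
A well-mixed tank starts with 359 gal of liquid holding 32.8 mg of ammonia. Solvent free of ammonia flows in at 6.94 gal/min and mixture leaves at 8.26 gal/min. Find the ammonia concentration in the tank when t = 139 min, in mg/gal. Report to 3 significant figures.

Total volume: dV/dt = Q_in − Q_out = -1.3200 gal/min, so V(t) = 359 − 1.3200 t and V(139) = 175.52 gal.
Species balance (pure solvent in): dm/dt = −Q_out · m/V(t).
dm/m = −Q_out dt/(V₀ − 1.3200 t); integrating gives ln(m/m₀) = −(Q_out/(Q_in−Q_out)) ln(V/V₀).
m = m₀ (V₀/V)^(Q_out/(Q_in−Q_out)) = 32.8 × (359/175.52)^(-6.2576) = 0.37258 mg.
C = m/V = 0.37258/175.52 = 0.0021227 mg/gal.

0.00212 mg/gal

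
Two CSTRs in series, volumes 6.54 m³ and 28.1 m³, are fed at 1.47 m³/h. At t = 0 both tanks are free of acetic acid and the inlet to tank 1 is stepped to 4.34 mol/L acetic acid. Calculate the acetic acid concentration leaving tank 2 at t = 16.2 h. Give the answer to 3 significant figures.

1.95 mol/L

Species balance on tank i: dCᵢ/dt = (Cᵢ₋₁ − Cᵢ)/τᵢ with τᵢ = Vᵢ/Q.
τ₁ = 6.54/1.47 = 4.4490 h; τ₂ = 28.1/1.47 = 19.116 h.
Tank 1: C₁ = C_in(1 − e^(−t/τ₁)). Tank 2 (τ₁ ≠ τ₂): C₂ = C_in[1 − (τ₁ e^(−t/τ₁) − τ₂ e^(−t/τ₂))/(τ₁ − τ₂)].
At t = 16.2: e^(−t/τ₁) = 0.026219, e^(−t/τ₂) = 0.42850.
C₂ = 4.34·[1 − (4.4490·0.026219 − 19.116·0.42850)/(-14.667)] = 4.34·0.44948 = 1.9507 mol/L.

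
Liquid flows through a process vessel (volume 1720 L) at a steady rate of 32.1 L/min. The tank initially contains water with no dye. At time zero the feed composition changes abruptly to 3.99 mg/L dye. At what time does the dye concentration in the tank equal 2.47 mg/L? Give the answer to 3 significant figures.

Accumulation = in − out for the solute gives V dC/dt = Q(C_in − C), so τ = V/Q = 53.583 min.
C(t) = C_in + (C₀ − C_in) e^(−t/τ). Set C = 2.47 and solve for t:
e^(−t/τ) = (C − C_in)/(C₀ − C_in) = (2.47 − 3.99)/(0 − 3.99) = 0.38095
t = −τ ln(…) = 53.583 × 0.96508 = 51.711 min.

51.7 min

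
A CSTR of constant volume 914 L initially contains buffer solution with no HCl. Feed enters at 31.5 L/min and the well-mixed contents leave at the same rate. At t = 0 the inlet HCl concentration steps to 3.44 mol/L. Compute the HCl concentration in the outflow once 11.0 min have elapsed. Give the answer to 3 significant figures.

Accumulation = in − out for the solute gives V dC/dt = Q(C_in − C).
So dC/dt = (C_in − C)/τ with τ = V/Q = 914/31.5 = 29.016 min.
C approaches C_in exponentially: C(t) = C_in + (C₀ − C_in) e^(−t/τ).
C(11.0) = 3.44 + (0 − 3.44)·e^(−11.0/29.016) = 3.44 + (-3.4400)·0.68448 = 1.0854 mol/L.

1.09 mol/L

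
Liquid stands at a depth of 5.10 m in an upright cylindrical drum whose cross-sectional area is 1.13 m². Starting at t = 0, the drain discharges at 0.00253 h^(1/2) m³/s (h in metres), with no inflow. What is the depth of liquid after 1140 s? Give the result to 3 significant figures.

A dh/dt = −Q_out = −0.00253 √h.
This is separable: 2 d(√h)/dt = −0.00253/A, so √h = √h₀ − (0.00253/(2A)) t.
√h = √5.10 − 0.00253·1140/(2·1.13) = 2.2583 − 1.2762 = 0.98212.
h = 0.98212² = 0.96457 m.

0.965 m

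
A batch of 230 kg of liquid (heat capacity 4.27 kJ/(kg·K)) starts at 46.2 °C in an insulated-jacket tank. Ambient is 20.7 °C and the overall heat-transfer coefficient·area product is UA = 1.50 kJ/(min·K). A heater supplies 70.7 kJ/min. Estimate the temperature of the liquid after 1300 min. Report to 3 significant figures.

64.9 °C

M c_p dT/dt = −UA(T − T_amb) + Q̇.
dT/dt = (T_ss − T)/τ with T_ss = T_amb + Q̇/UA = 20.7 + 70.7/1.50 = 67.833 °C, τ = M c_p/UA = 230·4.27/1.50 = 654.73 min.
Solution: T(t) = T_ss + (T₀ − T_ss) e^(−t/τ).
T(1300) = 67.833 + (-21.633)·0.13731 = 64.863 °C.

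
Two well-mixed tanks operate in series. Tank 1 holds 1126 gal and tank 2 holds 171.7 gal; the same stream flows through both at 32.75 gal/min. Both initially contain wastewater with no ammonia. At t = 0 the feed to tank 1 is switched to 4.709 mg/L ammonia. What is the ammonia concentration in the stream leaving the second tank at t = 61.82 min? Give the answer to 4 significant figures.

3.789 mg/L

Species balance on tank i: dCᵢ/dt = (Cᵢ₋₁ − Cᵢ)/τᵢ with τᵢ = Vᵢ/Q.
τ₁ = 1126/32.75 = 34.3817 min; τ₂ = 171.7/32.75 = 5.24275 min.
Solving the cascade with C₁(0)=C₂(0)=0 gives C₂(t) = C_in[1 − (τ₁ e^(−t/τ₁) − τ₂ e^(−t/τ₂))/(τ₁ − τ₂)].
At t = 61.82: e^(−t/τ₁) = 0.165621, e^(−t/τ₂) = 7.56842e-06.
C₂ = 4.709·[1 − (34.3817·0.165621 − 5.24275·7.56842e-06)/(29.1389)] = 4.709·0.804581 = 3.78877 mg/L.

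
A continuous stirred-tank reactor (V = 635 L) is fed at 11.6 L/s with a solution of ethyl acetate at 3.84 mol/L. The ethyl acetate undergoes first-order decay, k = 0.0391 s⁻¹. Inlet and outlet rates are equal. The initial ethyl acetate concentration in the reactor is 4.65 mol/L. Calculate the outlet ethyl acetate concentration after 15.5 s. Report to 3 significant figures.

2.63 mol/L

V dC/dt = Q(C_in − C) − k V C.
dC/dt = (Q/V) C_in − (Q/V + k) C; effective rate a = Q/V + k = 0.018268 + 0.0391 = 0.057368 s⁻¹.
C_ss = Q C_in/(Q + kV) = 1.2228 mol/L; C(t) = C_ss + (C₀ − C_ss) e^(−a t).
C(15.5) = 1.2228 + (3.4272)·e^(−0.057368·15.5) = 1.2228 + (3.4272)·0.41098 = 2.6313 mol/L.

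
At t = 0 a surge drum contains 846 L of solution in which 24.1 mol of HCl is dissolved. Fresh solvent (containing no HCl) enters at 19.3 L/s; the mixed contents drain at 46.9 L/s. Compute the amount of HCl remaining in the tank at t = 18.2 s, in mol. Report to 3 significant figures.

Let m(t) be the amount of HCl. Volume: V(t) = V₀ + (Q_in − Q_out) t = 846 − 27.600 t; V(18.2) = 343.68 L.
No HCl enters, so dm/dt = −Q_out · (m/V).
dm/m = −Q_out dt/(V₀ − 27.600 t); integrating gives ln(m/m₀) = −(Q_out/(Q_in−Q_out)) ln(V/V₀).
m = m₀ (V₀/V)^(Q_out/(Q_in−Q_out)) = 24.1 × (846/343.68)^(-1.6993) = 5.2147 mol.

5.21 mol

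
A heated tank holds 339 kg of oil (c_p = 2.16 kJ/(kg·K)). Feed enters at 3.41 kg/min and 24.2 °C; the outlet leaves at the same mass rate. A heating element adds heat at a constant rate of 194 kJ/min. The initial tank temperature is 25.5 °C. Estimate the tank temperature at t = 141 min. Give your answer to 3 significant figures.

First-law balance (no shaft work): M c_p dT/dt = ṁ c_p (T_in − T) + 194.
Rearrange: dT/dt = (T_ss − T)/τ with τ = M/ṁ = 99.413 min and T_ss = T_in + Q̇/(ṁ c_p) = 50.539 °C.
Solution: T(t) = T_ss + (T₀ − T_ss) e^(−t/τ).
T(141) = 50.539 + (-25.039)·e^(−141/99.413) = 50.539 + (-25.039)·0.24212 = 44.476 °C.

44.5 °C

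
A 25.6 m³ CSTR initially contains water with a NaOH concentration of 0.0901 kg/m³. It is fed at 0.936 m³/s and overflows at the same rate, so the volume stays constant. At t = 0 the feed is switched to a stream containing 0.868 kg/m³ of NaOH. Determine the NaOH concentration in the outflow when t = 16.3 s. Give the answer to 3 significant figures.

0.439 kg/m³

Unsteady species balance (constant V, well mixed): V dC/dt = Q(C_in − C).
Rewrite as dC/dt + C/τ = C_in/τ, τ = V/Q = 27.350 s.
Integrating: C(t) = C_in + (C₀ − C_in) e^(−t/τ).
C(16.3) = 0.868 + (0.0901 − 0.868)·e^(−16.3/27.350) = 0.868 + (-0.77790)·0.55103 = 0.43935 kg/m³.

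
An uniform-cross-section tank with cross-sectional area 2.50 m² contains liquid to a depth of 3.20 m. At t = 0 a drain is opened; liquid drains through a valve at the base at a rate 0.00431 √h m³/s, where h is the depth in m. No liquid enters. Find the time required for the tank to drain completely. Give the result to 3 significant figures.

A dh/dt = −Q_out = −0.00431 √h.
Separate and integrate: 2(√h − √h₀) = −(0.00431/A) t.
Set h = 0: 2√h₀ = (0.00431/A) t_empty ⇒ t_empty = 2A√h₀/0.00431.
t_empty = 2·2.50·√3.20/0.00431 = 5.0000·1.7889/0.00431 = 2075.2 s.

2080 s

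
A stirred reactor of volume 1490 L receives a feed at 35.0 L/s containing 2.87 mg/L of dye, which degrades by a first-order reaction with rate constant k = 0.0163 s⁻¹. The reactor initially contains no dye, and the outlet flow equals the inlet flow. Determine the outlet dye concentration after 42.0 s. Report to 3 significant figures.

Accumulation = in − out − consumed: V dC/dt = Q C_in − Q C − k V C.
This is linear with rate a = Q/V + k = 0.039790 s⁻¹.
C_ss = Q C_in/(Q + kV) = 1.6943 mg/L; C(t) = C_ss + (C₀ − C_ss) e^(−a t).
C(42.0) = 1.6943 + (-1.6943)·e^(−0.039790·42.0) = 1.6943 + (-1.6943)·0.18803 = 1.3757 mg/L.

1.38 mg/L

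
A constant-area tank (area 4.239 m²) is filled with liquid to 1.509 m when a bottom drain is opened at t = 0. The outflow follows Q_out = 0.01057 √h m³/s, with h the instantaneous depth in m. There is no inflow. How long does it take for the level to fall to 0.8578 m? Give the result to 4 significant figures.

A dh/dt = −Q_out = −0.01057 √h.
∫ h^(−1/2) dh = −(0.01057/A) ∫ dt, giving 2√h = 2√h₀ − (0.01057/A) t.
t = 2A(√h₀ − √h)/0.01057 = 2·4.239·(√1.509 − √0.8578)/0.01057
  = 8.47800 × (1.22841 − 0.926175) / 0.01057 = 242.420 s.

242.4 s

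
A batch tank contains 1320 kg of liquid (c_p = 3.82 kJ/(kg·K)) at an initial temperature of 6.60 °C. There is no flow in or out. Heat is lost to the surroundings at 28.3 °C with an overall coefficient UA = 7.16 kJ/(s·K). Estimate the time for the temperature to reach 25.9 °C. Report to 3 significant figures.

Lumped-capacitance energy balance: M c_p dT/dt = UA(T_amb − T).
τ = M c_p/UA = 704.25 s; T_ss = T_amb = 28.300 °C.
T(t) = T_ss + (T₀ − T_ss)e^(−t/τ); set T = 25.9:
t = −τ ln[(T − T_ss)/(T₀ − T_ss)] = −704.25 · ln(0.11060) = 1550.6 s.

1550 s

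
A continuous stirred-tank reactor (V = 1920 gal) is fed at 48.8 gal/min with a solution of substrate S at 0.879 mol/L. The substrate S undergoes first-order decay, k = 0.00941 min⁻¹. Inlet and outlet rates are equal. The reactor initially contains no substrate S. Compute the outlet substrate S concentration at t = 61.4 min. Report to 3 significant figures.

0.566 mol/L

V dC/dt = Q(C_in − C) − k V C.
dC/dt = (Q/V) C_in − (Q/V + k) C; effective rate a = Q/V + k = 0.025417 + 0.00941 = 0.034827 min⁻¹.
C_ss = Q C_in/(Q + kV) = 0.64150 mol/L; C(t) = C_ss + (C₀ − C_ss) e^(−a t).
C(61.4) = 0.64150 + (-0.64150)·e^(−0.034827·61.4) = 0.64150 + (-0.64150)·0.11785 = 0.56590 mol/L.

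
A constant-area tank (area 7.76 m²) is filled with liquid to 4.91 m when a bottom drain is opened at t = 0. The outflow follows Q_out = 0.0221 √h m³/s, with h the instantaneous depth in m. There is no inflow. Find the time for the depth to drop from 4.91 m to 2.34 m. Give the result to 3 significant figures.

Volume balance on the tank: A dh/dt = −0.0221 √h.
∫ h^(−1/2) dh = −(0.0221/A) ∫ dt, giving 2√h = 2√h₀ − (0.0221/A) t.
t = 2A(√h₀ − √h)/0.0221 = 2·7.76·(√4.91 − √2.34)/0.0221
  = 15.520 × (2.2159 − 1.5297) / 0.0221 = 481.85 s.

482 s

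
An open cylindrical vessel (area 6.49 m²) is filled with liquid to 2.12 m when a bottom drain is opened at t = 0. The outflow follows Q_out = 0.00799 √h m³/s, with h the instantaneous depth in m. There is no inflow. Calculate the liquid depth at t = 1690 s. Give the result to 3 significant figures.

Unsteady balance on liquid volume: A dh/dt = −0.00799 √h.
Separate and integrate: 2(√h − √h₀) = −(0.00799/A) t.
√h = √2.12 − 0.00799·1690/(2·6.49) = 1.4560 − 1.0403 = 0.41572.
h = 0.41572² = 0.17282 m.

0.173 m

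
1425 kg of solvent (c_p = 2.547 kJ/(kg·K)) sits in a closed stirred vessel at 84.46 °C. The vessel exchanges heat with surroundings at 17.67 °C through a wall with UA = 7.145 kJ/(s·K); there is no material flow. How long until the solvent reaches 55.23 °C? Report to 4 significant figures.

292.4 s

Lumped-capacitance energy balance: M c_p dT/dt = UA(T_amb − T).
τ = M c_p/UA = 507.974 s; T_ss = T_amb = 17.6700 °C.
T(t) = T_ss + (T₀ − T_ss)e^(−t/τ); set T = 55.23:
t = −τ ln[(T − T_ss)/(T₀ − T_ss)] = −507.974 · ln(0.562360) = 292.397 s.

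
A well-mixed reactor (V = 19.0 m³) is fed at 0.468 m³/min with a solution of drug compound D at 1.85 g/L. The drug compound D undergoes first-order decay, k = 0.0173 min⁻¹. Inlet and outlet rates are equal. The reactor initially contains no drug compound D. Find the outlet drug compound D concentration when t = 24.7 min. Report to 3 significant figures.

0.701 g/L

V dC/dt = Q(C_in − C) − k V C.
This is linear with rate a = Q/V + k = 0.041932 min⁻¹.
C_ss = Q C_in/(Q + kV) = 1.0867 g/L; C(t) = C_ss + (C₀ − C_ss) e^(−a t).
C(24.7) = 1.0867 + (-1.0867)·e^(−0.041932·24.7) = 1.0867 + (-1.0867)·0.35497 = 0.70097 g/L.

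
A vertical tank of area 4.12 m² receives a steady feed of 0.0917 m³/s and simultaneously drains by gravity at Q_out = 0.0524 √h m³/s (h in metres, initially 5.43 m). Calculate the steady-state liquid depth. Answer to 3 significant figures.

Level balance: A dh/dt = 0.0917 − 0.0524 √h. Setting dh/dt = 0:
Q_in = 0.0524 √h_ss ⇒ √h_ss = 0.0917/0.0524 = 1.7500.
h_ss = 1.7500² = 3.0625 m. (Since h₀ = 5.43 m > h_ss, the level will fall toward this value.)

3.06 m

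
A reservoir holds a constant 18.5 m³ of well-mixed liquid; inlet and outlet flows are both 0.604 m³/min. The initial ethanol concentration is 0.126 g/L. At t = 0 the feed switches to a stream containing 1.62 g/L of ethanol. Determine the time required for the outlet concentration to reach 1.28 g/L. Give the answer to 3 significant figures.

Unsteady species balance (constant V, well mixed): V dC/dt = Q(C_in − C), so τ = V/Q = 30.629 min.
C(t) = C_in + (C₀ − C_in) e^(−t/τ). Set C = 1.28 and solve for t:
e^(−t/τ) = (C − C_in)/(C₀ − C_in) = (1.28 − 1.62)/(0.126 − 1.62) = 0.22758
t = −τ ln(…) = 30.629 × 1.4803 = 45.339 min.

45.3 min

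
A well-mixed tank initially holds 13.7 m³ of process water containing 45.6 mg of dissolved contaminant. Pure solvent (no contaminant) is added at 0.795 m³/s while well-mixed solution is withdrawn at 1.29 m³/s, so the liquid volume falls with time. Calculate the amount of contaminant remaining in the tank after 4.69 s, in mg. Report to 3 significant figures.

Total volume: dV/dt = Q_in − Q_out = -0.49500 m³/s, so V(t) = 13.7 − 0.49500 t and V(4.69) = 11.378 m³.
Solute balance: dm/dt = 0 − Q_out C = −Q_out m/V(t).
Separate: dm/m = −Q_out dt/V(t) ⇒ ln(m/m₀) = −(Q_out/(Q_in−Q_out)) ln(V/V₀).
m = m₀ (V₀/V)^(Q_out/(Q_in−Q_out)) = 45.6 × (13.7/11.378)^(-2.6061) = 28.107 mg.

28.1 mg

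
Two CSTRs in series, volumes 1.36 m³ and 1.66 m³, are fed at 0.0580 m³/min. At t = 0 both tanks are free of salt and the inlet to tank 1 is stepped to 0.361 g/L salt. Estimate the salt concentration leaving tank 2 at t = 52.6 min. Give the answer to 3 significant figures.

0.217 g/L

Time constants: τᵢ = Vᵢ/Q for each well-mixed tank.
τ₁ = 1.36/0.0580 = 23.448 min; τ₂ = 1.66/0.0580 = 28.621 min.
Solving the cascade with C₁(0)=C₂(0)=0 gives C₂(t) = C_in[1 − (τ₁ e^(−t/τ₁) − τ₂ e^(−t/τ₂))/(τ₁ − τ₂)].
At t = 52.6: e^(−t/τ₁) = 0.10611, e^(−t/τ₂) = 0.15916.
C₂ = 0.361·[1 − (23.448·0.10611 − 28.621·0.15916)/(-5.1724)] = 0.361·0.60036 = 0.21673 g/L.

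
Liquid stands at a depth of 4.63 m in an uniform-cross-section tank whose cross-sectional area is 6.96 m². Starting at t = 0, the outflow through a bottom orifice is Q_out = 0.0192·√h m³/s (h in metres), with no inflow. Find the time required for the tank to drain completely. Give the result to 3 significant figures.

With no inflow, A dh/dt = −0.0192 √h.
∫ h^(−1/2) dh = −(0.0192/A) ∫ dt, giving 2√h = 2√h₀ − (0.0192/A) t.
Set h = 0: 2√h₀ = (0.0192/A) t_empty ⇒ t_empty = 2A√h₀/0.0192.
t_empty = 2·6.96·√4.63/0.0192 = 13.920·2.1517/0.0192 = 1560.0 s.

1560 s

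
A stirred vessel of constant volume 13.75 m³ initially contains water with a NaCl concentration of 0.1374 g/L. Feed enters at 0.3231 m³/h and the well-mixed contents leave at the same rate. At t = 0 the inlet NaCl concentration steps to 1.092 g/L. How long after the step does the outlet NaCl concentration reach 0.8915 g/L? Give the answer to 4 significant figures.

Mass balance on the solute (V constant): V dC/dt = Q(C_in − C), so τ = V/Q = 42.5565 h.
C(t) = C_in + (C₀ − C_in) e^(−t/τ). Set C = 0.8915 and solve for t:
e^(−t/τ) = (C − C_in)/(C₀ − C_in) = (0.8915 − 1.092)/(0.1374 − 1.092) = 0.210036
t = −τ ln(…) = 42.5565 × 1.56048 = 66.4085 h.

66.41 h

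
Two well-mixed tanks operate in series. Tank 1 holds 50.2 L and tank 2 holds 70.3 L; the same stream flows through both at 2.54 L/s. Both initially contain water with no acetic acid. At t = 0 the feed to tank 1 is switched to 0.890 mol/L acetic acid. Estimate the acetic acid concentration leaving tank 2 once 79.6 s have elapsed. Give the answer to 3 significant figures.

Time constants: τᵢ = Vᵢ/Q for each well-mixed tank.
τ₁ = 50.2/2.54 = 19.764 s; τ₂ = 70.3/2.54 = 27.677 s.
Solving the cascade with C₁(0)=C₂(0)=0 gives C₂(t) = C_in[1 − (τ₁ e^(−t/τ₁) − τ₂ e^(−t/τ₂))/(τ₁ − τ₂)].
At t = 79.6: e^(−t/τ₁) = 0.017818, e^(−t/τ₂) = 0.056359.
C₂ = 0.890·[1 − (19.764·0.017818 − 27.677·0.056359)/(-7.9134)] = 0.890·0.84738 = 0.75417 mol/L.

0.754 mol/L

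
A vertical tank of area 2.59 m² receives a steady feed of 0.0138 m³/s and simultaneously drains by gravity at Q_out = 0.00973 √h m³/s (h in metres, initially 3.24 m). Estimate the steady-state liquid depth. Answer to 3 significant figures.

2.01 m

A dh/dt = Q_in − 0.00973 √h. Steady state requires inflow = outflow:
Q_in = 0.00973 √h_ss ⇒ √h_ss = 0.0138/0.00973 = 1.4183.
h_ss = 1.4183² = 2.0116 m. (Since h₀ = 3.24 m > h_ss, the level will fall toward this value.)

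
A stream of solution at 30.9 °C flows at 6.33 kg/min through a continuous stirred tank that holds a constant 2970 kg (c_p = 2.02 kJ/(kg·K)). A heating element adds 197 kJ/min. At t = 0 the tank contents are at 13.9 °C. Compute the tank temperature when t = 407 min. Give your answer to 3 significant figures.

32.7 °C

Unsteady energy balance on the tank contents: M c_p dT/dt = ṁ c_p (T_in − T) + 197.
τ = M/ṁ = 469.19 min; T_ss = T_in + Q̇/(ṁ c_p) = 30.9 + 197/(6.33·2.02) = 46.307 °C.
T approaches T_ss exponentially: T(t) = T_ss + (T₀ − T_ss) e^(−t/τ).
T(407) = 46.307 + (-32.407)·e^(−407/469.19) = 46.307 + (-32.407)·0.42002 = 32.695 °C.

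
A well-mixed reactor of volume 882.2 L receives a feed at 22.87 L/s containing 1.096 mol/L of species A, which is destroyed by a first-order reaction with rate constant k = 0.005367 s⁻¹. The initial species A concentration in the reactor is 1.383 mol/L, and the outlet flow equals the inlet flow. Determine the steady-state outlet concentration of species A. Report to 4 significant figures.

Accumulation = in − out − consumed: V dC/dt = Q C_in − Q C − k V C.
Steady state (dC/dt = 0): C_ss = Q C_in/(Q + kV) = C_in/(1 + kV/Q).
C_ss = 22.87·1.096/(22.87 + 0.005367·882.2) = 25.0655/27.6048 = 0.908014 mol/L.

0.9080 mol/L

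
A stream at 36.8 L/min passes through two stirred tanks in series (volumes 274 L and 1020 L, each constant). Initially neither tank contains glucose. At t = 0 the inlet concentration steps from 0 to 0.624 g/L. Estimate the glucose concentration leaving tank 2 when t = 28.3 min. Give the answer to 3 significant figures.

Time constants: τᵢ = Vᵢ/Q for each well-mixed tank.
τ₁ = 274/36.8 = 7.4457 min; τ₂ = 1020/36.8 = 27.717 min.
Tank 1: C₁ = C_in(1 − e^(−t/τ₁)). Tank 2 (τ₁ ≠ τ₂): C₂ = C_in[1 − (τ₁ e^(−t/τ₁) − τ₂ e^(−t/τ₂))/(τ₁ − τ₂)].
At t = 28.3: e^(−t/τ₁) = 0.022351, e^(−t/τ₂) = 0.36023.
C₂ = 0.624·[1 − (7.4457·0.022351 − 27.717·0.36023)/(-20.272)] = 0.624·0.51567 = 0.32178 g/L.

0.322 g/L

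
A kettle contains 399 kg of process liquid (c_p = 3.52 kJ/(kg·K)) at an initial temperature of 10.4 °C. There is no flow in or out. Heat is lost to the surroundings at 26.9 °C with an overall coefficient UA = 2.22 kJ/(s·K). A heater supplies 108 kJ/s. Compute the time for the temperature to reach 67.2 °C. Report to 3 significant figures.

Lumped-capacitance energy balance: M c_p dT/dt = UA(T_amb − T) + Q̇.
τ = M c_p/UA = 632.65 s; T_ss = T_amb + Q̇/UA = 26.9 + 108/2.22 = 75.549 °C.
T(t) = T_ss + (T₀ − T_ss)e^(−t/τ); set T = 67.2:
t = −τ ln[(T − T_ss)/(T₀ − T_ss)] = −632.65 · ln(0.12815) = 1299.8 s.

1300 s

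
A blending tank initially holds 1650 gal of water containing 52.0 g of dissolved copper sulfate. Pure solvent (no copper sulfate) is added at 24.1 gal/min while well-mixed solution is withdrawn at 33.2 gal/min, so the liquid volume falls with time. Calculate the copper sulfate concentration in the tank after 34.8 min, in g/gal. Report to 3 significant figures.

0.0179 g/gal

Let m(t) be the amount of copper sulfate. Volume: V(t) = V₀ + (Q_in − Q_out) t = 1650 − 9.1000 t; V(34.8) = 1333.3 gal.
Species balance (pure solvent in): dm/dt = −Q_out · m/V(t).
Separate: dm/m = −Q_out dt/V(t) ⇒ ln(m/m₀) = −(Q_out/(Q_in−Q_out)) ln(V/V₀).
m = m₀ (V₀/V)^(Q_out/(Q_in−Q_out)) = 52.0 × (1650/1333.3)^(-3.6484) = 23.897 g.
C = m/V = 23.897/1333.3 = 0.017923 g/gal.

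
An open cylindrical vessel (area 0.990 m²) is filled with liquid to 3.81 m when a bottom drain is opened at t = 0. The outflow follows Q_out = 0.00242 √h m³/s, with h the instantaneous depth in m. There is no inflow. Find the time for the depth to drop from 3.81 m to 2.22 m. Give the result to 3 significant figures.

378 s

With no inflow, A dh/dt = −0.00242 √h.
This is separable: 2 d(√h)/dt = −0.00242/A, so √h = √h₀ − (0.00242/(2A)) t.
t = 2A(√h₀ − √h)/0.00242 = 2·0.990·(√3.81 − √2.22)/0.00242
  = 1.9800 × (1.9519 − 1.4900) / 0.00242 = 377.96 s.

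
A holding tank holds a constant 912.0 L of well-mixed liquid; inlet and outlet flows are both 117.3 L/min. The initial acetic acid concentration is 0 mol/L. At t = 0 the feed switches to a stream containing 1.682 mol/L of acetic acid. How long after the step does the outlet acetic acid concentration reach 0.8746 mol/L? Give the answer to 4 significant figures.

Species balance: V dC/dt = Q(C_in − C) ⇒ τ = V/Q = 7.77494 min.
C(t) = C_in + (C₀ − C_in) e^(−t/τ). Set C = 0.8746 and solve for t:
e^(−t/τ) = (C − C_in)/(C₀ − C_in) = (0.8746 − 1.682)/(0 − 1.682) = 0.480024
t = −τ ln(…) = 7.77494 × 0.733920 = 5.70618 min.

5.706 min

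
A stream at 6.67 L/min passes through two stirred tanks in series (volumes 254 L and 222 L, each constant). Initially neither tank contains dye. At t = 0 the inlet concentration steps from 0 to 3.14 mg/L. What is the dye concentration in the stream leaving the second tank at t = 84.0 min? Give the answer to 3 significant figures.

2.14 mg/L

Each tank obeys Vᵢ dCᵢ/dt = Q(Cᵢ₋₁ − Cᵢ), so τᵢ = Vᵢ/Q.
τ₁ = 254/6.67 = 38.081 min; τ₂ = 222/6.67 = 33.283 min.
Solving the cascade with C₁(0)=C₂(0)=0 gives C₂(t) = C_in[1 − (τ₁ e^(−t/τ₁) − τ₂ e^(−t/τ₂))/(τ₁ − τ₂)].
At t = 84.0: e^(−t/τ₁) = 0.11016, e^(−t/τ₂) = 0.080156.
C₂ = 3.14·[1 − (38.081·0.11016 − 33.283·0.080156)/(4.7976)] = 3.14·0.68169 = 2.1405 mg/L.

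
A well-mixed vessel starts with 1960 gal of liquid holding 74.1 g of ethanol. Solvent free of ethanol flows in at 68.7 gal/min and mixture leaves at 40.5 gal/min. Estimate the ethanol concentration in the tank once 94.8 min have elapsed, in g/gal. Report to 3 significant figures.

Total volume: dV/dt = Q_in − Q_out = 28.200 gal/min, so V(t) = 1960 + 28.200 t and V(94.8) = 4633.4 gal.
No ethanol enters, so dm/dt = −Q_out · (m/V).
dm/m = −Q_out dt/(V₀ + 28.200 t); integrating gives ln(m/m₀) = −(Q_out/(Q_in−Q_out)) ln(V/V₀).
m = m₀ (V₀/V)^(Q_out/(Q_in−Q_out)) = 74.1 × (1960/4633.4)^(1.4362) = 21.538 g.
C = m/V = 21.538/4633.4 = 0.0046485 g/gal.

0.00465 g/gal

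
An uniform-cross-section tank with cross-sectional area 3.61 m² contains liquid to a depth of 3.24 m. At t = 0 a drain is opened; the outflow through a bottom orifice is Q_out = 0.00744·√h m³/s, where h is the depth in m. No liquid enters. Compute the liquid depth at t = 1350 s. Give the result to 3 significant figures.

0.167 m

Volume balance on the tank: A dh/dt = −0.00744 √h.
This is separable: 2 d(√h)/dt = −0.00744/A, so √h = √h₀ − (0.00744/(2A)) t.
√h = √3.24 − 0.00744·1350/(2·3.61) = 1.8000 − 1.3911 = 0.40886.
h = 0.40886² = 0.16717 m.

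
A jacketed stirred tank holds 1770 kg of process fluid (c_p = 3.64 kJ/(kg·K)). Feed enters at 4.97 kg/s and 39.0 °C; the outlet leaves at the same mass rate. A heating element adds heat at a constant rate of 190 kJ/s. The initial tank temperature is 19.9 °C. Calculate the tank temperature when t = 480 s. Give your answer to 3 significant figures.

M c_p dT/dt = ṁ c_p (T_in − T) + Q̇.
Rearrange: dT/dt = (T_ss − T)/τ with τ = M/ṁ = 356.14 s and T_ss = T_in + Q̇/(ṁ c_p) = 49.503 °C.
T approaches T_ss exponentially: T(t) = T_ss + (T₀ − T_ss) e^(−t/τ).
T(480) = 49.503 + (-29.603)·e^(−480/356.14) = 49.503 + (-29.603)·0.25981 = 41.811 °C.

41.8 °C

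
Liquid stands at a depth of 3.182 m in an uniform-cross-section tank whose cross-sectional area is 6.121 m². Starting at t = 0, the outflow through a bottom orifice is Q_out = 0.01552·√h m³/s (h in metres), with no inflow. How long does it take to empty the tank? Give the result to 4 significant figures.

1407 s

A dh/dt = −Q_out = −0.01552 √h.
This is separable: 2 d(√h)/dt = −0.01552/A, so √h = √h₀ − (0.01552/(2A)) t.
Tank is empty when √h = 0: t_empty = 2A√h₀/0.01552.
t_empty = 2·6.121·√3.182/0.01552 = 12.2420·1.78382/0.01552 = 1407.05 s.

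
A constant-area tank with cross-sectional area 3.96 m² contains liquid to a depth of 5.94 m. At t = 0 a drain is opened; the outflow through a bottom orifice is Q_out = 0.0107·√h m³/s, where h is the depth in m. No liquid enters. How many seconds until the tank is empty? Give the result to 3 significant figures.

1800 s

With no inflow, A dh/dt = −0.0107 √h.
Separate and integrate: 2(√h − √h₀) = −(0.0107/A) t.
Tank is empty when √h = 0: t_empty = 2A√h₀/0.0107.
t_empty = 2·3.96·√5.94/0.0107 = 7.9200·2.4372/0.0107 = 1804.0 s.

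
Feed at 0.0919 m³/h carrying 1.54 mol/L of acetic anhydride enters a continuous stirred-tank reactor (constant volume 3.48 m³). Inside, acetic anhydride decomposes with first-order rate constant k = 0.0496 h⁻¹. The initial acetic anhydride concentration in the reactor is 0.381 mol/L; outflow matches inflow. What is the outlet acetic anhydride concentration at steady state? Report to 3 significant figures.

Species balance: V dC/dt = Q C_in − Q C − k V C.
Steady state (dC/dt = 0): C_ss = Q C_in/(Q + kV) = C_in/(1 + kV/Q).
C_ss = 0.0919·1.54/(0.0919 + 0.0496·3.48) = 0.14153/0.26451 = 0.53505 mol/L.

0.535 mol/L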